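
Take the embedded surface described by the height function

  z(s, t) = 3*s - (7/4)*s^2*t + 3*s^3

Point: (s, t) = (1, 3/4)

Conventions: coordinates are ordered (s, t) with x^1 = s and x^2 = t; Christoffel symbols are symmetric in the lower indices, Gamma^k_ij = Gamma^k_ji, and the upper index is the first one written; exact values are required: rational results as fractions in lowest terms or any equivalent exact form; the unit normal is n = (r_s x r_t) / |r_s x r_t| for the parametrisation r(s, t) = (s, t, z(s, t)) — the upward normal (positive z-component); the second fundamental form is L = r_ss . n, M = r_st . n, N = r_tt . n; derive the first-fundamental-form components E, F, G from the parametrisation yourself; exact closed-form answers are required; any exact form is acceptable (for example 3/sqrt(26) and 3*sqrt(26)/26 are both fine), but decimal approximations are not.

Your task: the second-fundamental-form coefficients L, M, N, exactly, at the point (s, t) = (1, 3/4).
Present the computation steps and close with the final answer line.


z_s = 75/8, z_t = -7/4, z_ss = 123/8, z_st = -7/2, z_tt = 0
E = 5689/64, F = -525/32, G = 65/16; answer radicand W^2 = 5885/64
unnormalised second-form numerators: l = 123/8, m = -7/2, n = 0; L = l/sqrt(5885/64), and similarly M = m/sqrt(W^2), N = n/sqrt(W^2)

Answer: L = 123*sqrt(5885)/5885, M = -28*sqrt(5885)/5885, N = 0


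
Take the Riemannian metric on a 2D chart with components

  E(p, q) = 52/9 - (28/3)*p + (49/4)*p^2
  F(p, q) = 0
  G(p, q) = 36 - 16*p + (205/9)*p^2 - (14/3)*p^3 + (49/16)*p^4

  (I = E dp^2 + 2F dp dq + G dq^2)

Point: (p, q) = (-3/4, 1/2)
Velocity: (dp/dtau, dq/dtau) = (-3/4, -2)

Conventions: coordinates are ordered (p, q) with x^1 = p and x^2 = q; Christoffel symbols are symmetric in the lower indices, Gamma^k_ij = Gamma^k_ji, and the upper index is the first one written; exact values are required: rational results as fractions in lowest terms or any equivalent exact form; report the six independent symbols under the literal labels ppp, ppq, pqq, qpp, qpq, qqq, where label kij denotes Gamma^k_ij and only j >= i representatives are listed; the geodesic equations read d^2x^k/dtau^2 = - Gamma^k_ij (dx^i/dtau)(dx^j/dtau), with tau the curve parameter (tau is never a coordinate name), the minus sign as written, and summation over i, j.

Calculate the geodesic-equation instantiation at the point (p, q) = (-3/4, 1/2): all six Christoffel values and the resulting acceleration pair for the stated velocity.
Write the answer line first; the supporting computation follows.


Answer: Gamma_ppp = -7980/11329, Gamma_ppq = 0, Gamma_pqq = 145635/90632, Gamma_qpp = 0, Gamma_qpq = -760/1533, Gamma_qqq = 0; accelerations (d^2p/dtau^2, d^2q/dtau^2) = (-273315/45316, 760/511)

E = 11329/576, F = 0, G = 261121/4096 at the point
E_p = -665/24, E_q = 0, F_p = 0, F_q = 0, G_p = -48545/768, G_q = 0
EG - F^2 = 2958239809/2359296;  g^inv = (2359296/2958239809) * [[261121/4096, 0], [0, 11329/576]]
first-kind symbols [ij,l] = (1/2)(d_i g_jl + d_j g_il - d_l g_ij): [pp,p] = E_p/2 = -665/48, [pp,q] = F_p - E_q/2 = 0, [pq,p] = E_q/2 = 0, [pq,q] = G_p/2 = -48545/1536, [qq,p] = F_q - G_p/2 = 48545/1536, [qq,q] = G_q/2 = 0
Gamma^p_ij = (G*[ij,p] - F*[ij,q])/(EG - F^2), Gamma^q_ij = (E*[ij,q] - F*[ij,p])/(EG - F^2)
Gamma_ppp = -7980/11329, Gamma_ppq = 0, Gamma_pqq = 145635/90632, Gamma_qpp = 0, Gamma_qpq = -760/1533, Gamma_qqq = 0
d^2p/dtau^2 = -(Gamma_ppp*(-3/4)^2 + 2*Gamma_ppq*(-3/4)*(-2) + Gamma_pqq*(-2)^2) = -273315/45316
d^2q/dtau^2 = -(Gamma_qpp*(-3/4)^2 + 2*Gamma_qpq*(-3/4)*(-2) + Gamma_qqq*(-2)^2) = 760/511


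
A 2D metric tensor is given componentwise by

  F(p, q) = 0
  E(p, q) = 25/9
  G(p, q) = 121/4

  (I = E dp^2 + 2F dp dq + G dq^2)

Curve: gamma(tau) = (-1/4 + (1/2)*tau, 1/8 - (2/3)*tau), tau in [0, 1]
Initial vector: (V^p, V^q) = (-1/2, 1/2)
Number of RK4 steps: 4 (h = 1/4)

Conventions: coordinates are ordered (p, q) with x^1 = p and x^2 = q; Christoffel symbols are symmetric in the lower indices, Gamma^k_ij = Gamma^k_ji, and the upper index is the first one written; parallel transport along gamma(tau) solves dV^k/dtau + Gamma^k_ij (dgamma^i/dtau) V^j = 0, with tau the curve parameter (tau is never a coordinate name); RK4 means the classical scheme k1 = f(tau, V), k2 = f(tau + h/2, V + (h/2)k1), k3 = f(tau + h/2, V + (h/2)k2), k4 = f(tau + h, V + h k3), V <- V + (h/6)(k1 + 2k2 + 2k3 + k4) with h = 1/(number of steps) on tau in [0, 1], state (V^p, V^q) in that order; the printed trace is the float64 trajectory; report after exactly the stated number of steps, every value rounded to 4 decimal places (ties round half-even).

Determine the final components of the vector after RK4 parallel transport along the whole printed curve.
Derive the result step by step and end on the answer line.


gamma'(tau) = (1/2, -2/3); f(tau, V)^k = -Gamma^k_ij(gamma(tau)) gamma'^i(tau) V^j; h = 1/4; intermediate values shown to 6 dp
curve data and Christoffel symbols at the stage parameters:
  tau = 0.000000: gamma = (-0.250000, 0.125000), gamma' = (0.500000, -0.666667); Gamma_ppp = 0.000000, Gamma_ppq = 0.000000, Gamma_pqq = 0.000000, Gamma_qpp = 0.000000, Gamma_qpq = 0.000000, Gamma_qqq = 0.000000
  tau = 0.125000: gamma = (-0.187500, 0.041667), gamma' = (0.500000, -0.666667); Gamma_ppp = 0.000000, Gamma_ppq = 0.000000, Gamma_pqq = 0.000000, Gamma_qpp = 0.000000, Gamma_qpq = 0.000000, Gamma_qqq = 0.000000
  tau = 0.250000: gamma = (-0.125000, -0.041667), gamma' = (0.500000, -0.666667); Gamma_ppp = 0.000000, Gamma_ppq = 0.000000, Gamma_pqq = 0.000000, Gamma_qpp = 0.000000, Gamma_qpq = 0.000000, Gamma_qqq = 0.000000
  tau = 0.375000: gamma = (-0.062500, -0.125000), gamma' = (0.500000, -0.666667); Gamma_ppp = 0.000000, Gamma_ppq = 0.000000, Gamma_pqq = 0.000000, Gamma_qpp = 0.000000, Gamma_qpq = 0.000000, Gamma_qqq = 0.000000
  tau = 0.500000: gamma = (0.000000, -0.208333), gamma' = (0.500000, -0.666667); Gamma_ppp = 0.000000, Gamma_ppq = 0.000000, Gamma_pqq = 0.000000, Gamma_qpp = 0.000000, Gamma_qpq = 0.000000, Gamma_qqq = 0.000000
  tau = 0.625000: gamma = (0.062500, -0.291667), gamma' = (0.500000, -0.666667); Gamma_ppp = 0.000000, Gamma_ppq = 0.000000, Gamma_pqq = 0.000000, Gamma_qpp = 0.000000, Gamma_qpq = 0.000000, Gamma_qqq = 0.000000
  tau = 0.750000: gamma = (0.125000, -0.375000), gamma' = (0.500000, -0.666667); Gamma_ppp = 0.000000, Gamma_ppq = 0.000000, Gamma_pqq = 0.000000, Gamma_qpp = 0.000000, Gamma_qpq = 0.000000, Gamma_qqq = 0.000000
  tau = 0.875000: gamma = (0.187500, -0.458333), gamma' = (0.500000, -0.666667); Gamma_ppp = 0.000000, Gamma_ppq = 0.000000, Gamma_pqq = 0.000000, Gamma_qpp = 0.000000, Gamma_qpq = 0.000000, Gamma_qqq = 0.000000
  tau = 1.000000: gamma = (0.250000, -0.541667), gamma' = (0.500000, -0.666667); Gamma_ppp = 0.000000, Gamma_ppq = 0.000000, Gamma_pqq = 0.000000, Gamma_qpp = 0.000000, Gamma_qpq = 0.000000, Gamma_qqq = 0.000000
step 0: V^p = -0.5000, V^q = 0.5000
step 1: k1 = (0.000000, 0.000000), k2 = (0.000000, 0.000000), k3 = (0.000000, 0.000000), k4 = (0.000000, 0.000000); V <- V + (h/6)(k1 + 2k2 + 2k3 + k4): V^p = -0.5000, V^q = 0.5000
step 2: k1 = (0.000000, 0.000000), k2 = (0.000000, 0.000000), k3 = (0.000000, 0.000000), k4 = (0.000000, 0.000000); V <- V + (h/6)(k1 + 2k2 + 2k3 + k4): V^p = -0.5000, V^q = 0.5000
step 3: k1 = (0.000000, 0.000000), k2 = (0.000000, 0.000000), k3 = (0.000000, 0.000000), k4 = (0.000000, 0.000000); V <- V + (h/6)(k1 + 2k2 + 2k3 + k4): V^p = -0.5000, V^q = 0.5000
step 4: k1 = (0.000000, 0.000000), k2 = (0.000000, 0.000000), k3 = (0.000000, 0.000000), k4 = (0.000000, 0.000000); V <- V + (h/6)(k1 + 2k2 + 2k3 + k4): V^p = -0.5000, V^q = 0.5000

Answer: V^p = -0.5000, V^q = 0.5000


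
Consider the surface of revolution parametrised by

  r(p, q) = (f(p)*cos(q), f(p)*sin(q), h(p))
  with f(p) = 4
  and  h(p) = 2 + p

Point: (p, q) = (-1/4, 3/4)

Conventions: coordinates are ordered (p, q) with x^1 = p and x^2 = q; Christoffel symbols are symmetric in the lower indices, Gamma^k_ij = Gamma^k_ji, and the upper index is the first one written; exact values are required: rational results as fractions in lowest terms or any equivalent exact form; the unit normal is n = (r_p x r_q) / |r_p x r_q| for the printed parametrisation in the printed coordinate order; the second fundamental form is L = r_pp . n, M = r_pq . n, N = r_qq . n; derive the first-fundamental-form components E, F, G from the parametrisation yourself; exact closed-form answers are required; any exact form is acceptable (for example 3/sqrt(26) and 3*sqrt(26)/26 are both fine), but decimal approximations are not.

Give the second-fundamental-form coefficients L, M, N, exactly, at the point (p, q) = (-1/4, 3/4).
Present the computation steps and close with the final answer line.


f = 4, f' = 0, f'' = 0, h' = 1, h'' = 0
E = 1, F = 0, G = 16; answer radicand W^2 = 1
unnormalised second-form numerators: l = 0, m = 0, n = 4; L = l/sqrt(1), and similarly M = m/sqrt(W^2), N = n/sqrt(W^2)

Answer: L = 0, M = 0, N = 4


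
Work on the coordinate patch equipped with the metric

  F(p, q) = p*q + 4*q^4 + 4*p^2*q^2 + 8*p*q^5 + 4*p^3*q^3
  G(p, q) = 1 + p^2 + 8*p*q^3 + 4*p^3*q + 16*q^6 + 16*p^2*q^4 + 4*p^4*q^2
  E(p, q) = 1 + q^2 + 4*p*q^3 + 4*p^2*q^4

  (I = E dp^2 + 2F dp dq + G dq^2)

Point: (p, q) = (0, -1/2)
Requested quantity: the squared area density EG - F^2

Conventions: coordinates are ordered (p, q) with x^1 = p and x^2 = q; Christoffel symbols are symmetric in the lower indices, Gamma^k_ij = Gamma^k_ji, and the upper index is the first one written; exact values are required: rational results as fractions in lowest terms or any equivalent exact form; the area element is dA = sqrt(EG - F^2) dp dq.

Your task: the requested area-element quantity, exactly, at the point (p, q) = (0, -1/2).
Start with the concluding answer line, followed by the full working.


Answer: EG - F^2 = 3/2

E = 5/4, F = 1/4, G = 5/4; EG - F^2 = 3/2


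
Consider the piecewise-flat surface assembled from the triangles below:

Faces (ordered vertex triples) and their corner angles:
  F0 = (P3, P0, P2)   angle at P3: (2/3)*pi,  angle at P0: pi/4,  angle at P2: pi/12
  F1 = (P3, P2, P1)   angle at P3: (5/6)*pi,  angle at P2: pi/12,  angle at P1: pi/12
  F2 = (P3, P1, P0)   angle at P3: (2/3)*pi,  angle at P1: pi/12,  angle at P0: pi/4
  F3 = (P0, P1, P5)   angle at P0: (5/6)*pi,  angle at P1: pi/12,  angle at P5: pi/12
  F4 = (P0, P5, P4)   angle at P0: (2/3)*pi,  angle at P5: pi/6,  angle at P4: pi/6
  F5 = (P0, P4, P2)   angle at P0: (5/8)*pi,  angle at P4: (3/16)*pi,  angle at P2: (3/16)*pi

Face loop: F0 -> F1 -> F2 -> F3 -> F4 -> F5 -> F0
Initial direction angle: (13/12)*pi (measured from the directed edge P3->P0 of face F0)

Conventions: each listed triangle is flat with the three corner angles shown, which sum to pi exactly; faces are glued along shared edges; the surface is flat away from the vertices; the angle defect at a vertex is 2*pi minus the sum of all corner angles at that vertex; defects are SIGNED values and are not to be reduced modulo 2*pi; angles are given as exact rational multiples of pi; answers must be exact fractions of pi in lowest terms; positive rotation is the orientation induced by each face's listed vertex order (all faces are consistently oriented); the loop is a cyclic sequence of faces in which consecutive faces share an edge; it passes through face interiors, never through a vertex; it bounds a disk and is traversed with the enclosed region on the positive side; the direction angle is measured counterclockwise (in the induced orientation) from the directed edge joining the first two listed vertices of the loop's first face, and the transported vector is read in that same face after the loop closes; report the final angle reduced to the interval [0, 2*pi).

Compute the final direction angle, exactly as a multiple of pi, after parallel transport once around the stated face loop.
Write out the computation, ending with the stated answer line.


enclosed vertex P0: corner angles sum to (21/8)*pi, defect = 2*pi - (21/8)*pi = (-5/8)*pi
enclosed vertex P3: corner angles sum to (13/6)*pi, defect = 2*pi - (13/6)*pi = -pi/6
summing the enclosed defects onto the initial angle, mod 2*pi in the induced orientation:
final angle = (13/12)*pi - (19/24)*pi = (7/24)*pi (mod 2*pi)

Answer: final direction angle = (7/24)*pi


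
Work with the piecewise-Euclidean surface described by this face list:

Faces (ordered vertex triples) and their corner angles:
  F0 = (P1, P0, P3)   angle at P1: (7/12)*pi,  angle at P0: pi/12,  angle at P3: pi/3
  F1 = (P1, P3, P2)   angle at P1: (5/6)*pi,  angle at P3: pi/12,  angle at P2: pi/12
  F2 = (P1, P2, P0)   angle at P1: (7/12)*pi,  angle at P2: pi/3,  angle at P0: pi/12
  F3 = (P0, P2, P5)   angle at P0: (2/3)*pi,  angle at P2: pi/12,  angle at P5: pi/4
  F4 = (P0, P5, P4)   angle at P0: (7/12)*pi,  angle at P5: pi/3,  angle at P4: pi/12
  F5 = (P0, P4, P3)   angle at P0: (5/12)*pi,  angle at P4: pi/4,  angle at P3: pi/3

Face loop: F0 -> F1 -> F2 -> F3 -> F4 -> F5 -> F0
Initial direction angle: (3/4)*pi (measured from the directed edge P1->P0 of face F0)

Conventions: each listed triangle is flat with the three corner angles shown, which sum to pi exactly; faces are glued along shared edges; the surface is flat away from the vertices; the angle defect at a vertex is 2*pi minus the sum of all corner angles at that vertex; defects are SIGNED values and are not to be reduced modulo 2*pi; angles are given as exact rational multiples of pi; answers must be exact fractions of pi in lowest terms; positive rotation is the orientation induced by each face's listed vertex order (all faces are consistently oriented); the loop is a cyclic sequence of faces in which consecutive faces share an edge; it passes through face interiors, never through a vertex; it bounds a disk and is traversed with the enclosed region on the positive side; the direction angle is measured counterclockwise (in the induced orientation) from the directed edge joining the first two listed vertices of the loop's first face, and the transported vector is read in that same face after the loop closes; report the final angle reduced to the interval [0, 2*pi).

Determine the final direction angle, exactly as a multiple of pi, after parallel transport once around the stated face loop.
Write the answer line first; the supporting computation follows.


Answer: final direction angle = (11/12)*pi

enclosed vertex P0: corner angles sum to (11/6)*pi, defect = 2*pi - (11/6)*pi = pi/6
enclosed vertex P1: corner angles sum to 2*pi, defect = 2*pi - 2*pi = 0
the rotation equals the total enclosed defect, so the final angle is initial + defects (mod 2*pi)
final angle = (3/4)*pi + pi/6 = (11/12)*pi (mod 2*pi)


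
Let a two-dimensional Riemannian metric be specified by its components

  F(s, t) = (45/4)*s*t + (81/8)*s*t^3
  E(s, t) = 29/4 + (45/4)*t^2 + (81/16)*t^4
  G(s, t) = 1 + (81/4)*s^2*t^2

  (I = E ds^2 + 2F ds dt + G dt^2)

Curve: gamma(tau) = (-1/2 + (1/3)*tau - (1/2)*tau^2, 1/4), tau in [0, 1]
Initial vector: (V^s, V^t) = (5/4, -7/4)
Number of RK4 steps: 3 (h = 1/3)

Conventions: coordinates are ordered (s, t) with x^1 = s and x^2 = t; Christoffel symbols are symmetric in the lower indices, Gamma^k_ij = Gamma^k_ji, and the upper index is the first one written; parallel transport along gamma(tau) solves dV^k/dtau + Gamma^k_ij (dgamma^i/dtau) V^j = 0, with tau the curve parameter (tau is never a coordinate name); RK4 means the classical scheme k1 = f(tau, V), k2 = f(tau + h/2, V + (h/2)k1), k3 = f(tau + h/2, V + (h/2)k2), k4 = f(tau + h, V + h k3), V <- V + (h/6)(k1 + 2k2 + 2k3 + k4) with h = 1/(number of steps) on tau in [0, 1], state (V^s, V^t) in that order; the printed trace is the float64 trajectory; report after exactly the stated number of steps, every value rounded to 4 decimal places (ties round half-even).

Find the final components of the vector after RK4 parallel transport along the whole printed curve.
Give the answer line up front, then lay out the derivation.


Answer: V^s = 1.1476, V^t = -1.7246

gamma'(tau) = (1/3 - tau, 0); f(tau, V)^k = -Gamma^k_ij(gamma(tau)) gamma'^i(tau) V^j; h = 1/3; intermediate values shown to 6 dp
curve data and Christoffel symbols at the stage parameters:
  tau = 0.000000: gamma = (-0.500000, 0.250000), gamma' = (0.333333, 0.000000); Gamma_sss = 0.000000, Gamma_sst = 0.358378, Gamma_stt = -0.716756, Gamma_tss = 0.000000, Gamma_tst = -0.076341, Gamma_ttt = 0.152682
  tau = 0.166667: gamma = (-0.458333, 0.250000), gamma' = (0.166667, 0.000000); Gamma_sss = 0.000000, Gamma_sst = 0.360576, Gamma_stt = -0.661056, Gamma_tss = 0.000000, Gamma_tst = -0.070408, Gamma_ttt = 0.129082
  tau = 0.333333: gamma = (-0.444444, 0.250000), gamma' = (0.000000, 0.000000); Gamma_sss = 0.000000, Gamma_sst = 0.361272, Gamma_stt = -0.642261, Gamma_tss = 0.000000, Gamma_tst = -0.068407, Gamma_ttt = 0.121612
  tau = 0.500000: gamma = (-0.458333, 0.250000), gamma' = (-0.166667, 0.000000); Gamma_sss = 0.000000, Gamma_sst = 0.360576, Gamma_stt = -0.661056, Gamma_tss = 0.000000, Gamma_tst = -0.070408, Gamma_ttt = 0.129082
  tau = 0.666667: gamma = (-0.500000, 0.250000), gamma' = (-0.333333, 0.000000); Gamma_sss = 0.000000, Gamma_sst = 0.358378, Gamma_stt = -0.716756, Gamma_tss = 0.000000, Gamma_tst = -0.076341, Gamma_ttt = 0.152682
  tau = 0.833333: gamma = (-0.569444, 0.250000), gamma' = (-0.500000, 0.000000); Gamma_sss = 0.000000, Gamma_sst = 0.354360, Gamma_stt = -0.807152, Gamma_tss = 0.000000, Gamma_tst = -0.085969, Gamma_ttt = 0.195818
  tau = 1.000000: gamma = (-0.666667, 0.250000), gamma' = (-0.666667, 0.000000); Gamma_sss = 0.000000, Gamma_sst = 0.348045, Gamma_stt = -0.928120, Gamma_tss = 0.000000, Gamma_tst = -0.098853, Gamma_ttt = 0.263608
step 0: V^s = 1.2500, V^t = -1.7500
step 1: k1 = (0.209054, -0.044532), k2 = (0.105614, -0.020623), k3 = (0.105375, -0.020576), k4 = (0.000000, 0.000000); V <- V + (h/6)(k1 + 2k2 + 2k3 + k4): V^s = 1.2851, V^t = -1.7571
step 2: k1 = (0.000000, 0.000000), k2 = (-0.105592, 0.020619), k3 = (-0.105385, 0.020578), k4 = (-0.209077, 0.044537); V <- V + (h/6)(k1 + 2k2 + 2k3 + k4): V^s = 1.2500, V^t = -1.7500
step 3: k1 = (-0.209054, 0.044532), k2 = (-0.308750, 0.074904), k3 = (-0.307853, 0.074686), k4 = (-0.400276, 0.113688); V <- V + (h/6)(k1 + 2k2 + 2k3 + k4): V^s = 1.1476, V^t = -1.7246


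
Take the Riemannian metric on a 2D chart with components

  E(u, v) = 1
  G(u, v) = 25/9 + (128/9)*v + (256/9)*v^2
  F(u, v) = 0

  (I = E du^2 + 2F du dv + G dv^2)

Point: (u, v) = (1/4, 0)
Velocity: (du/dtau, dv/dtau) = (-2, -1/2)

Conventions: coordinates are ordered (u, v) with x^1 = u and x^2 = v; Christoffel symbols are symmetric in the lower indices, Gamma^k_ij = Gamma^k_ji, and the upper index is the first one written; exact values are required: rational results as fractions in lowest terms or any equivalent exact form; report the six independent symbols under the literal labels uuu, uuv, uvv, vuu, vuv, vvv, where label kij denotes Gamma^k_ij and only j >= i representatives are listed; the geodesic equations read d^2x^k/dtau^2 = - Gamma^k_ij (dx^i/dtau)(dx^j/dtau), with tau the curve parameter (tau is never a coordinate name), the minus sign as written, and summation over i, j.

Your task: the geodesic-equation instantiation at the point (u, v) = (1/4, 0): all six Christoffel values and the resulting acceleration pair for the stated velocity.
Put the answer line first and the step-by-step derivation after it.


Answer: Gamma_uuu = 0, Gamma_uuv = 0, Gamma_uvv = 0, Gamma_vuu = 0, Gamma_vuv = 0, Gamma_vvv = 64/25; accelerations (d^2u/dtau^2, d^2v/dtau^2) = (0, -16/25)

E = 1, F = 0, G = 25/9 at the point
E_u = 0, E_v = 0, F_u = 0, F_v = 0, G_u = 0, G_v = 128/9
EG - F^2 = 25/9;  g^inv = (9/25) * [[25/9, 0], [0, 1]]
first-kind symbols [ij,l] = (1/2)(d_i g_jl + d_j g_il - d_l g_ij): [uu,u] = E_u/2 = 0, [uu,v] = F_u - E_v/2 = 0, [uv,u] = E_v/2 = 0, [uv,v] = G_u/2 = 0, [vv,u] = F_v - G_u/2 = 0, [vv,v] = G_v/2 = 64/9
Gamma^u_ij = (G*[ij,u] - F*[ij,v])/(EG - F^2), Gamma^v_ij = (E*[ij,v] - F*[ij,u])/(EG - F^2)
Gamma_uuu = 0, Gamma_uuv = 0, Gamma_uvv = 0, Gamma_vuu = 0, Gamma_vuv = 0, Gamma_vvv = 64/25
d^2u/dtau^2 = -(Gamma_uuu*(-2)^2 + 2*Gamma_uuv*(-2)*(-1/2) + Gamma_uvv*(-1/2)^2) = 0
d^2v/dtau^2 = -(Gamma_vuu*(-2)^2 + 2*Gamma_vuv*(-2)*(-1/2) + Gamma_vvv*(-1/2)^2) = -16/25


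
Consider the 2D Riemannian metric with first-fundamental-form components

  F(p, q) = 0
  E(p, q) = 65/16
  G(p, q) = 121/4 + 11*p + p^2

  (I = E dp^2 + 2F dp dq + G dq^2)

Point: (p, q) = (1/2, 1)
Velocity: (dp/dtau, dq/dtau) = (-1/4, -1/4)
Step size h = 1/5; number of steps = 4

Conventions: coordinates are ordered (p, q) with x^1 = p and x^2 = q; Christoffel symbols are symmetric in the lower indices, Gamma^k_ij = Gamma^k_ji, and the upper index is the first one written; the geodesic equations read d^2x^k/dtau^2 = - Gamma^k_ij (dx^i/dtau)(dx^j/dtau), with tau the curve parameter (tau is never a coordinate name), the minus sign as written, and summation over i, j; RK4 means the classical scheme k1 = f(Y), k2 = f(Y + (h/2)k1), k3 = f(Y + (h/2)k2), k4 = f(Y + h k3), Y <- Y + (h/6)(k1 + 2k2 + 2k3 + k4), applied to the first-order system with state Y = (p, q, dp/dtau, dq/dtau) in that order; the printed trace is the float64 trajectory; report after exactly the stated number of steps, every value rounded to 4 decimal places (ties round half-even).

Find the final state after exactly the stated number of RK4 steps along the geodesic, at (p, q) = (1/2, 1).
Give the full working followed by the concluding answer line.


f(Y) = (dp/dtau, dq/dtau, -Gamma^p_ij Y'^i Y'^j, -Gamma^q_ij Y'^i Y'^j) with the Gammas evaluated at the stage position; h = 0.200000; intermediate values shown to 6 dp
step 0: p = 0.5000, q = 1.0000, dp/dtau = -0.2500, dq/dtau = -0.2500
step 1:
  k1: at (p, q) = (0.500000, 1.000000), (dp/dtau, dq/dtau) = (-0.250000, -0.250000); Gamma_ppp = 0.000000, Gamma_ppq = 0.000000, Gamma_pqq = -1.476923, Gamma_qpp = 0.000000, Gamma_qpq = 0.166667, Gamma_qqq = 0.000000; k1 = (-0.250000, -0.250000, 0.092308, -0.020833)
  k2: at (p, q) = (0.475000, 0.975000), (dp/dtau, dq/dtau) = (-0.240769, -0.252083); Gamma_ppp = 0.000000, Gamma_ppq = 0.000000, Gamma_pqq = -1.470769, Gamma_qpp = 0.000000, Gamma_qpq = 0.167364, Gamma_qqq = 0.000000; k2 = (-0.240769, -0.252083, 0.093462, -0.020316)
  k3: at (p, q) = (0.475923, 0.974792), (dp/dtau, dq/dtau) = (-0.240654, -0.252032); Gamma_ppp = 0.000000, Gamma_ppq = 0.000000, Gamma_pqq = -1.470996, Gamma_qpp = 0.000000, Gamma_qpq = 0.167338, Gamma_qqq = 0.000000; k3 = (-0.240654, -0.252032, 0.093438, -0.020299)
  k4: at (p, q) = (0.451869, 0.949594), (dp/dtau, dq/dtau) = (-0.231312, -0.254060); Gamma_ppp = 0.000000, Gamma_ppq = 0.000000, Gamma_pqq = -1.465076, Gamma_qpp = 0.000000, Gamma_qpq = 0.168014, Gamma_qqq = 0.000000; k4 = (-0.231312, -0.254060, 0.094565, -0.019747)
  Y <- Y + (h/6)(k1 + 2k2 + 2k3 + k4): p = 0.4519, q = 0.9496, dp/dtau = -0.2313, dq/dtau = -0.2541
step 2:
  k1: at (p, q) = (0.451861, 0.949590), (dp/dtau, dq/dtau) = (-0.231311, -0.254060); Gamma_ppp = 0.000000, Gamma_ppq = 0.000000, Gamma_pqq = -1.465074, Gamma_qpp = 0.000000, Gamma_qpq = 0.168015, Gamma_qqq = 0.000000; k1 = (-0.231311, -0.254060, 0.094566, -0.019747)
  k2: at (p, q) = (0.428730, 0.924184), (dp/dtau, dq/dtau) = (-0.221854, -0.256035); Gamma_ppp = 0.000000, Gamma_ppq = 0.000000, Gamma_pqq = -1.459380, Gamma_qpp = 0.000000, Gamma_qpq = 0.168670, Gamma_qqq = 0.000000; k2 = (-0.221854, -0.256035, 0.095668, -0.019162)
  k3: at (p, q) = (0.429676, 0.923987), (dp/dtau, dq/dtau) = (-0.221744, -0.255977); Gamma_ppp = 0.000000, Gamma_ppq = 0.000000, Gamma_pqq = -1.459613, Gamma_qpp = 0.000000, Gamma_qpq = 0.168643, Gamma_qqq = 0.000000; k3 = (-0.221744, -0.255977, 0.095640, -0.019145)
  k4: at (p, q) = (0.407513, 0.898395), (dp/dtau, dq/dtau) = (-0.212183, -0.257889); Gamma_ppp = 0.000000, Gamma_ppq = 0.000000, Gamma_pqq = -1.454157, Gamma_qpp = 0.000000, Gamma_qpq = 0.169276, Gamma_qqq = 0.000000; k4 = (-0.212183, -0.257889, 0.096711, -0.018525)
  Y <- Y + (h/6)(k1 + 2k2 + 2k3 + k4): p = 0.4075, q = 0.8984, dp/dtau = -0.2122, dq/dtau = -0.2579
step 3:
  k1: at (p, q) = (0.407505, 0.898391), (dp/dtau, dq/dtau) = (-0.212181, -0.257890); Gamma_ppp = 0.000000, Gamma_ppq = 0.000000, Gamma_pqq = -1.454155, Gamma_qpp = 0.000000, Gamma_qpq = 0.169276, Gamma_qqq = 0.000000; k1 = (-0.212181, -0.257890, 0.096712, -0.018525)
  k2: at (p, q) = (0.386287, 0.872602), (dp/dtau, dq/dtau) = (-0.202510, -0.259742); Gamma_ppp = 0.000000, Gamma_ppq = 0.000000, Gamma_pqq = -1.448932, Gamma_qpp = 0.000000, Gamma_qpq = 0.169886, Gamma_qqq = 0.000000; k2 = (-0.202510, -0.259742, 0.097754, -0.017872)
  k3: at (p, q) = (0.387254, 0.872417), (dp/dtau, dq/dtau) = (-0.202406, -0.259677); Gamma_ppp = 0.000000, Gamma_ppq = 0.000000, Gamma_pqq = -1.449170, Gamma_qpp = 0.000000, Gamma_qpq = 0.169858, Gamma_qqq = 0.000000; k3 = (-0.202406, -0.259677, 0.097721, -0.017856)
  k4: at (p, q) = (0.367024, 0.846456), (dp/dtau, dq/dtau) = (-0.192637, -0.261461); Gamma_ppp = 0.000000, Gamma_ppq = 0.000000, Gamma_pqq = -1.444190, Gamma_qpp = 0.000000, Gamma_qpq = 0.170444, Gamma_qqq = 0.000000; k4 = (-0.192637, -0.261461, 0.098728, -0.017170)
  Y <- Y + (h/6)(k1 + 2k2 + 2k3 + k4): p = 0.3670, q = 0.8465, dp/dtau = -0.1926, dq/dtau = -0.2615
step 4:
  k1: at (p, q) = (0.367017, 0.846452), (dp/dtau, dq/dtau) = (-0.192635, -0.261462); Gamma_ppp = 0.000000, Gamma_ppq = 0.000000, Gamma_pqq = -1.444189, Gamma_qpp = 0.000000, Gamma_qpq = 0.170444, Gamma_qqq = 0.000000; k1 = (-0.192635, -0.261462, 0.098728, -0.017169)
  k2: at (p, q) = (0.347753, 0.820305), (dp/dtau, dq/dtau) = (-0.182762, -0.263179); Gamma_ppp = 0.000000, Gamma_ppq = 0.000000, Gamma_pqq = -1.439447, Gamma_qpp = 0.000000, Gamma_qpq = 0.171006, Gamma_qqq = 0.000000; k2 = (-0.182762, -0.263179, 0.099700, -0.016450)
  k3: at (p, q) = (0.348740, 0.820134), (dp/dtau, dq/dtau) = (-0.182665, -0.263107); Gamma_ppp = 0.000000, Gamma_ppq = 0.000000, Gamma_pqq = -1.439690, Gamma_qpp = 0.000000, Gamma_qpq = 0.170977, Gamma_qqq = 0.000000; k3 = (-0.182665, -0.263107, 0.099663, -0.016434)
  k4: at (p, q) = (0.330484, 0.793830), (dp/dtau, dq/dtau) = (-0.172702, -0.264748); Gamma_ppp = 0.000000, Gamma_ppq = 0.000000, Gamma_pqq = -1.435196, Gamma_qpp = 0.000000, Gamma_qpq = 0.171512, Gamma_qqq = 0.000000; k4 = (-0.172702, -0.264748, 0.100595, -0.015684)
  Y <- Y + (h/6)(k1 + 2k2 + 2k3 + k4): p = 0.3305, q = 0.7938, dp/dtau = -0.1727, dq/dtau = -0.2647

Answer: p = 0.3305, q = 0.7938, dp/dtau = -0.1727, dq/dtau = -0.2647


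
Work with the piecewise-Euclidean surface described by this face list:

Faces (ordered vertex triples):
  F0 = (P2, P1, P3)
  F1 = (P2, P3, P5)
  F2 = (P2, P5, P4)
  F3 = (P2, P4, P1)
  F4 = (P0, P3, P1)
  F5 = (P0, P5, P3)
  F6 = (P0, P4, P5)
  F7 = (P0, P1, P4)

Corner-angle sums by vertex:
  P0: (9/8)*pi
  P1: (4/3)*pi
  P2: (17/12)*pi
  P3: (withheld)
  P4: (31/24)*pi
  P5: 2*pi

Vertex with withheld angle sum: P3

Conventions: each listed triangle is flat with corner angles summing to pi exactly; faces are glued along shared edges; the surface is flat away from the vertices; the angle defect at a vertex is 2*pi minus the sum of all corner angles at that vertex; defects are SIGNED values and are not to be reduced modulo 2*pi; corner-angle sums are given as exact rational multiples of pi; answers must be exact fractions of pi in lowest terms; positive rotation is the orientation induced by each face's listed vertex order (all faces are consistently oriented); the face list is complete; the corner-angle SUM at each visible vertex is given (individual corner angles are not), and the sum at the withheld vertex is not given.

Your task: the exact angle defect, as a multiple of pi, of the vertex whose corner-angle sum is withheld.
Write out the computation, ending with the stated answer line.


V = 6, E = 12, F = 8; chi = V - E + F = 2
Gauss-Bonnet: total defect = 2*pi*chi = 4*pi; visible defects sum to (17/6)*pi

Answer: defect(P3) = (7/6)*pi


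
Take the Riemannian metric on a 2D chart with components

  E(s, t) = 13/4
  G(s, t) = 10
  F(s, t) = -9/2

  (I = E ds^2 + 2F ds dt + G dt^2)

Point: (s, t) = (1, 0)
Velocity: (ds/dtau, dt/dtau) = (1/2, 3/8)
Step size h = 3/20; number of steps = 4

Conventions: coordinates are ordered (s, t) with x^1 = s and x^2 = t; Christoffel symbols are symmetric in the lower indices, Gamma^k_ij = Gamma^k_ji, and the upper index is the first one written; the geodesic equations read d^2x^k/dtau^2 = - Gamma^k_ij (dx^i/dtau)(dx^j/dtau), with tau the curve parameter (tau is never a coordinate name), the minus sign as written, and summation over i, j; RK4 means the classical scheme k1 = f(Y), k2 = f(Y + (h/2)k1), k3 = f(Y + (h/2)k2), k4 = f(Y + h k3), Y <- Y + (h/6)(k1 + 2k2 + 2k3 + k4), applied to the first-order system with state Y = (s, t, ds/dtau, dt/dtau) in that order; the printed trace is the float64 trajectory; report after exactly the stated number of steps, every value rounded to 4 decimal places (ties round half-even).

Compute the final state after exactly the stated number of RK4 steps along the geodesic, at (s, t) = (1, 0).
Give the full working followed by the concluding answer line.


f(Y) = (ds/dtau, dt/dtau, -Gamma^s_ij Y'^i Y'^j, -Gamma^t_ij Y'^i Y'^j) with the Gammas evaluated at the stage position; h = 0.150000; intermediate values shown to 6 dp
step 0: s = 1.0000, t = 0.0000, ds/dtau = 0.5000, dt/dtau = 0.3750
step 1:
  k1: at (s, t) = (1.000000, 0.000000), (ds/dtau, dt/dtau) = (0.500000, 0.375000); Gamma_sss = 0.000000, Gamma_sst = 0.000000, Gamma_stt = 0.000000, Gamma_tss = 0.000000, Gamma_tst = 0.000000, Gamma_ttt = 0.000000; k1 = (0.500000, 0.375000, 0.000000, 0.000000)
  k2: at (s, t) = (1.037500, 0.028125), (ds/dtau, dt/dtau) = (0.500000, 0.375000); Gamma_sss = 0.000000, Gamma_sst = 0.000000, Gamma_stt = 0.000000, Gamma_tss = 0.000000, Gamma_tst = 0.000000, Gamma_ttt = 0.000000; k2 = (0.500000, 0.375000, 0.000000, 0.000000)
  k3: at (s, t) = (1.037500, 0.028125), (ds/dtau, dt/dtau) = (0.500000, 0.375000); Gamma_sss = 0.000000, Gamma_sst = 0.000000, Gamma_stt = 0.000000, Gamma_tss = 0.000000, Gamma_tst = 0.000000, Gamma_ttt = 0.000000; k3 = (0.500000, 0.375000, 0.000000, 0.000000)
  k4: at (s, t) = (1.075000, 0.056250), (ds/dtau, dt/dtau) = (0.500000, 0.375000); Gamma_sss = 0.000000, Gamma_sst = 0.000000, Gamma_stt = 0.000000, Gamma_tss = 0.000000, Gamma_tst = 0.000000, Gamma_ttt = 0.000000; k4 = (0.500000, 0.375000, 0.000000, 0.000000)
  Y <- Y + (h/6)(k1 + 2k2 + 2k3 + k4): s = 1.0750, t = 0.0562, ds/dtau = 0.5000, dt/dtau = 0.3750
step 2:
  k1: at (s, t) = (1.075000, 0.056250), (ds/dtau, dt/dtau) = (0.500000, 0.375000); Gamma_sss = 0.000000, Gamma_sst = 0.000000, Gamma_stt = 0.000000, Gamma_tss = 0.000000, Gamma_tst = 0.000000, Gamma_ttt = 0.000000; k1 = (0.500000, 0.375000, 0.000000, 0.000000)
  k2: at (s, t) = (1.112500, 0.084375), (ds/dtau, dt/dtau) = (0.500000, 0.375000); Gamma_sss = 0.000000, Gamma_sst = 0.000000, Gamma_stt = 0.000000, Gamma_tss = 0.000000, Gamma_tst = 0.000000, Gamma_ttt = 0.000000; k2 = (0.500000, 0.375000, 0.000000, 0.000000)
  k3: at (s, t) = (1.112500, 0.084375), (ds/dtau, dt/dtau) = (0.500000, 0.375000); Gamma_sss = 0.000000, Gamma_sst = 0.000000, Gamma_stt = 0.000000, Gamma_tss = 0.000000, Gamma_tst = 0.000000, Gamma_ttt = 0.000000; k3 = (0.500000, 0.375000, 0.000000, 0.000000)
  k4: at (s, t) = (1.150000, 0.112500), (ds/dtau, dt/dtau) = (0.500000, 0.375000); Gamma_sss = 0.000000, Gamma_sst = 0.000000, Gamma_stt = 0.000000, Gamma_tss = 0.000000, Gamma_tst = 0.000000, Gamma_ttt = 0.000000; k4 = (0.500000, 0.375000, 0.000000, 0.000000)
  Y <- Y + (h/6)(k1 + 2k2 + 2k3 + k4): s = 1.1500, t = 0.1125, ds/dtau = 0.5000, dt/dtau = 0.3750
step 3:
  k1: at (s, t) = (1.150000, 0.112500), (ds/dtau, dt/dtau) = (0.500000, 0.375000); Gamma_sss = 0.000000, Gamma_sst = 0.000000, Gamma_stt = 0.000000, Gamma_tss = 0.000000, Gamma_tst = 0.000000, Gamma_ttt = 0.000000; k1 = (0.500000, 0.375000, 0.000000, 0.000000)
  k2: at (s, t) = (1.187500, 0.140625), (ds/dtau, dt/dtau) = (0.500000, 0.375000); Gamma_sss = 0.000000, Gamma_sst = 0.000000, Gamma_stt = 0.000000, Gamma_tss = 0.000000, Gamma_tst = 0.000000, Gamma_ttt = 0.000000; k2 = (0.500000, 0.375000, 0.000000, 0.000000)
  k3: at (s, t) = (1.187500, 0.140625), (ds/dtau, dt/dtau) = (0.500000, 0.375000); Gamma_sss = 0.000000, Gamma_sst = 0.000000, Gamma_stt = 0.000000, Gamma_tss = 0.000000, Gamma_tst = 0.000000, Gamma_ttt = 0.000000; k3 = (0.500000, 0.375000, 0.000000, 0.000000)
  k4: at (s, t) = (1.225000, 0.168750), (ds/dtau, dt/dtau) = (0.500000, 0.375000); Gamma_sss = 0.000000, Gamma_sst = 0.000000, Gamma_stt = 0.000000, Gamma_tss = 0.000000, Gamma_tst = 0.000000, Gamma_ttt = 0.000000; k4 = (0.500000, 0.375000, 0.000000, 0.000000)
  Y <- Y + (h/6)(k1 + 2k2 + 2k3 + k4): s = 1.2250, t = 0.1687, ds/dtau = 0.5000, dt/dtau = 0.3750
step 4:
  k1: at (s, t) = (1.225000, 0.168750), (ds/dtau, dt/dtau) = (0.500000, 0.375000); Gamma_sss = 0.000000, Gamma_sst = 0.000000, Gamma_stt = 0.000000, Gamma_tss = 0.000000, Gamma_tst = 0.000000, Gamma_ttt = 0.000000; k1 = (0.500000, 0.375000, 0.000000, 0.000000)
  k2: at (s, t) = (1.262500, 0.196875), (ds/dtau, dt/dtau) = (0.500000, 0.375000); Gamma_sss = 0.000000, Gamma_sst = 0.000000, Gamma_stt = 0.000000, Gamma_tss = 0.000000, Gamma_tst = 0.000000, Gamma_ttt = 0.000000; k2 = (0.500000, 0.375000, 0.000000, 0.000000)
  k3: at (s, t) = (1.262500, 0.196875), (ds/dtau, dt/dtau) = (0.500000, 0.375000); Gamma_sss = 0.000000, Gamma_sst = 0.000000, Gamma_stt = 0.000000, Gamma_tss = 0.000000, Gamma_tst = 0.000000, Gamma_ttt = 0.000000; k3 = (0.500000, 0.375000, 0.000000, 0.000000)
  k4: at (s, t) = (1.300000, 0.225000), (ds/dtau, dt/dtau) = (0.500000, 0.375000); Gamma_sss = 0.000000, Gamma_sst = 0.000000, Gamma_stt = 0.000000, Gamma_tss = 0.000000, Gamma_tst = 0.000000, Gamma_ttt = 0.000000; k4 = (0.500000, 0.375000, 0.000000, 0.000000)
  Y <- Y + (h/6)(k1 + 2k2 + 2k3 + k4): s = 1.3000, t = 0.2250, ds/dtau = 0.5000, dt/dtau = 0.3750

Answer: s = 1.3000, t = 0.2250, ds/dtau = 0.5000, dt/dtau = 0.3750


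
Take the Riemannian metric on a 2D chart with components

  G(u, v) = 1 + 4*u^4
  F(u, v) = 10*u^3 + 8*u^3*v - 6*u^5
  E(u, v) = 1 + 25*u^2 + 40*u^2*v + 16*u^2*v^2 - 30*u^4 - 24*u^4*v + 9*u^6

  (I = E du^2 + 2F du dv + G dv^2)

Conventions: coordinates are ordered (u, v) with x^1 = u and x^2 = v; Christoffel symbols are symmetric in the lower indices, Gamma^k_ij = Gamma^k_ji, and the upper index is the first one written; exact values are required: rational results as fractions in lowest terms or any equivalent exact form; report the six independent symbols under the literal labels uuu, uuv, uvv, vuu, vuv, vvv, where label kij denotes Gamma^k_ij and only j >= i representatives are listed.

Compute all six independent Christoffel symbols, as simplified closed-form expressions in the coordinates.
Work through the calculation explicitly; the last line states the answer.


E = 1 + 25*u^2 + 40*u^2*v + 16*u^2*v^2 - 30*u^4 - 24*u^4*v + 9*u^6; F = 10*u^3 + 8*u^3*v - 6*u^5; G = 1 + 4*u^4
Gamma^k_ij = (1/2) g^{kl} (d_i g_jl + d_j g_il - d_l g_ij), with g^inv = (1/(EG-F^2)) [[G, -F], [-F, E]]
first partials: E_u = 50*u + 80*u*v + 32*u*v^2 - 120*u^3 - 96*u^3*v + 54*u^5, E_v = 40*u^2 + 32*u^2*v - 24*u^4, F_u = 30*u^2 + 24*u^2*v - 30*u^4, F_v = 8*u^3, G_u = 16*u^3, G_v = 0
D = EG - F^2 = 1 + 25*u^2 + 40*u^2*v + 16*u^2*v^2 - 26*u^4 - 24*u^4*v + 9*u^6
expanded: Gamma^u_uu = (G E_u - 2F F_u + F E_v)/(2D), Gamma^u_uv = (G E_v - F G_u)/(2D), Gamma^u_vv = (2G F_v - G G_u - F G_v)/(2D), Gamma^v_uu = (2E F_u - E E_v - F E_u)/(2D), Gamma^v_uv = (E G_u - F E_v)/(2D), Gamma^v_vv = (E G_v - 2F F_v + F G_u)/(2D); substitute and cancel common factors

Answer: Gamma_uuu = (27*u^5 - 48*u^3*v - 60*u^3 + 16*u*v^2 + 40*u*v + 25*u)/(9*u^6 - 24*u^4*v - 26*u^4 + 16*u^2*v^2 + 40*u^2*v + 25*u^2 + 1), Gamma_uuv = (-12*u^4 + 16*u^2*v + 20*u^2)/(9*u^6 - 24*u^4*v - 26*u^4 + 16*u^2*v^2 + 40*u^2*v + 25*u^2 + 1), Gamma_uvv = 0, Gamma_vuu = (-18*u^4 + 8*u^2*v + 10*u^2)/(9*u^6 - 24*u^4*v - 26*u^4 + 16*u^2*v^2 + 40*u^2*v + 25*u^2 + 1), Gamma_vuv = 8*u^3/(9*u^6 - 24*u^4*v - 26*u^4 + 16*u^2*v^2 + 40*u^2*v + 25*u^2 + 1), Gamma_vvv = 0


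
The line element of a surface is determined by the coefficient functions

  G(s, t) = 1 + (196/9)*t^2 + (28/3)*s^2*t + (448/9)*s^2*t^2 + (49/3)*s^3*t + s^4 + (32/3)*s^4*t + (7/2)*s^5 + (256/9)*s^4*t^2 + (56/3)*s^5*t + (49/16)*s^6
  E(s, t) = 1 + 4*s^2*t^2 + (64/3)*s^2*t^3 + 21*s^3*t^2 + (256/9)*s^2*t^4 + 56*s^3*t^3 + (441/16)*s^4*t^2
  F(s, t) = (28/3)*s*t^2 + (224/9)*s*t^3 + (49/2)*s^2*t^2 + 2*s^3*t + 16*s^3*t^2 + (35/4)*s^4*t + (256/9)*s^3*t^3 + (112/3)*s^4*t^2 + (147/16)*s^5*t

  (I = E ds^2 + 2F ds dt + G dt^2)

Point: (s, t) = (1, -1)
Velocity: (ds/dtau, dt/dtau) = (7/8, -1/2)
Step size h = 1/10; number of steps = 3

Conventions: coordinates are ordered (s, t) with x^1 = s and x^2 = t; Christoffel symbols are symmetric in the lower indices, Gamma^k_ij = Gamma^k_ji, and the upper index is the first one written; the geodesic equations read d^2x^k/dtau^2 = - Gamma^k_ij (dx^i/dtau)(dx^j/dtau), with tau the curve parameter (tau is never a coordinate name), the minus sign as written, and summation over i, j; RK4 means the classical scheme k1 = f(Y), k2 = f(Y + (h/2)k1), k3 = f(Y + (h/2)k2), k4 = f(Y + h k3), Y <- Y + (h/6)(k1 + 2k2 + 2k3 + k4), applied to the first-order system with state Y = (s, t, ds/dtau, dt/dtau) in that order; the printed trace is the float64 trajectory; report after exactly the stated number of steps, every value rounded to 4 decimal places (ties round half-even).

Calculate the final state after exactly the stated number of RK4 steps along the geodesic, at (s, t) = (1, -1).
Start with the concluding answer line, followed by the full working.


Answer: s = 1.2622, t = -1.1509, ds/dtau = 0.8723, dt/dtau = -0.5081

f(Y) = (ds/dtau, dt/dtau, -Gamma^s_ij Y'^i Y'^j, -Gamma^t_ij Y'^i Y'^j) with the Gammas evaluated at the stage position; h = 0.100000; intermediate values shown to 6 dp
step 0: s = 1.0000, t = -1.0000, ds/dtau = 0.8750, dt/dtau = -0.5000
step 1:
  k1: at (s, t) = (1.000000, -1.000000), (ds/dtau, dt/dtau) = (0.875000, -0.500000); Gamma_sss = 0.239990, Gamma_sst = 0.114414, Gamma_stt = -0.334870, Gamma_tss = 0.907789, Gamma_tst = 0.432783, Gamma_ttt = -1.266683; k1 = (0.875000, -0.500000, 0.000087, 0.000330)
  k2: at (s, t) = (1.043750, -1.025000), (ds/dtau, dt/dtau) = (0.875004, -0.499984); Gamma_sss = 0.257205, Gamma_sst = 0.120723, Gamma_stt = -0.350872, Gamma_tss = 0.914769, Gamma_tst = 0.429362, Gamma_ttt = -1.247902; k2 = (0.875004, -0.499984, -0.003582, -0.012741)
  k3: at (s, t) = (1.043750, -1.024999), (ds/dtau, dt/dtau) = (0.874821, -0.500637); Gamma_sss = 0.257206, Gamma_sst = 0.120723, Gamma_stt = -0.350873, Gamma_tss = 0.914770, Gamma_tst = 0.429361, Gamma_ttt = -1.247903; k3 = (0.874821, -0.500637, -0.003155, -0.011220)
  k4: at (s, t) = (1.087482, -1.050064), (ds/dtau, dt/dtau) = (0.874685, -0.501122); Gamma_sss = 0.273647, Gamma_sst = 0.126558, Gamma_stt = -0.365789, Gamma_tss = 0.919270, Gamma_tst = 0.425149, Gamma_ttt = -1.228804; k4 = (0.874685, -0.501122, -0.006555, -0.022022)
  Y <- Y + (h/6)(k1 + 2k2 + 2k3 + k4): s = 1.0875, t = -1.0500, ds/dtau = 0.8747, dt/dtau = -0.5012
step 2:
  k1: at (s, t) = (1.087489, -1.050039), (ds/dtau, dt/dtau) = (0.874668, -0.501160); Gamma_sss = 0.273677, Gamma_sst = 0.126561, Gamma_stt = -0.365830, Gamma_tss = 0.919285, Gamma_tst = 0.425121, Gamma_ttt = -1.228830; k1 = (0.874668, -0.501160, -0.006536, -0.021955)
  k2: at (s, t) = (1.131222, -1.075097), (ds/dtau, dt/dtau) = (0.874341, -0.502258); Gamma_sss = 0.289341, Gamma_sst = 0.131917, Gamma_stt = -0.379756, Gamma_tss = 0.921578, Gamma_tst = 0.420166, Gamma_ttt = -1.209556; k2 = (0.874341, -0.502258, -0.009534, -0.030367)
  k3: at (s, t) = (1.131206, -1.075152), (ds/dtau, dt/dtau) = (0.874191, -0.502679); Gamma_sss = 0.289273, Gamma_sst = 0.131909, Gamma_stt = -0.379662, Gamma_tss = 0.921546, Gamma_tst = 0.420228, Gamma_ttt = -1.209500; k3 = (0.874191, -0.502679, -0.009198, -0.029304)
  k4: at (s, t) = (1.174908, -1.100307), (ds/dtau, dt/dtau) = (0.873748, -0.504091); Gamma_sss = 0.303965, Gamma_sst = 0.136769, Gamma_stt = -0.392410, Gamma_tss = 0.921798, Gamma_tst = 0.414763, Gamma_ttt = -1.190017; k4 = (0.873748, -0.504091, -0.011864, -0.035978)
  Y <- Y + (h/6)(k1 + 2k2 + 2k3 + k4): s = 1.1749, t = -1.1003, ds/dtau = 0.8737, dt/dtau = -0.5041
step 3:
  k1: at (s, t) = (1.174914, -1.100291), (ds/dtau, dt/dtau) = (0.873737, -0.504115); Gamma_sss = 0.303985, Gamma_sst = 0.136771, Gamma_stt = -0.392438, Gamma_tss = 0.921806, Gamma_tst = 0.414745, Gamma_ttt = -1.190032; k1 = (0.873737, -0.504115, -0.011851, -0.035937)
  k2: at (s, t) = (1.218600, -1.125497), (ds/dtau, dt/dtau) = (0.873144, -0.505912); Gamma_sss = 0.317719, Gamma_sst = 0.141145, Gamma_stt = -0.404098, Gamma_tss = 0.920263, Gamma_tst = 0.408821, Gamma_ttt = -1.170458; k2 = (0.873144, -0.505912, -0.014098, -0.040835)
  k3: at (s, t) = (1.218571, -1.125587), (ds/dtau, dt/dtau) = (0.873032, -0.506157); Gamma_sss = 0.317604, Gamma_sst = 0.141135, Gamma_stt = -0.403944, Gamma_tss = 0.920220, Gamma_tst = 0.408923, Gamma_ttt = -1.170380; k3 = (0.873032, -0.506157, -0.013852, -0.040134)
  k4: at (s, t) = (1.262217, -1.150907), (ds/dtau, dt/dtau) = (0.872351, -0.508128); Gamma_sss = 0.330269, Gamma_sst = 0.145030, Gamma_stt = -0.414423, Gamma_tss = 0.917068, Gamma_tst = 0.402709, Gamma_ttt = -1.150739; k4 = (0.872351, -0.508128, -0.015758, -0.043757)
  Y <- Y + (h/6)(k1 + 2k2 + 2k3 + k4): s = 1.2622, t = -1.1509, ds/dtau = 0.8723, dt/dtau = -0.5081
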